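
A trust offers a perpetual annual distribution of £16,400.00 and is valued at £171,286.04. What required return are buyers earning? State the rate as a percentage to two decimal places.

P = C/r ⇒ r = C/P = £16,400.00/£171,286.04 = 0.095746

9.57%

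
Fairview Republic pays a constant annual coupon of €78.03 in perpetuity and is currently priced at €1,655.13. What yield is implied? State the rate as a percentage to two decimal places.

P = C/r ⇒ r = C/P = €78.03/€1,655.13 = 0.047144

4.71%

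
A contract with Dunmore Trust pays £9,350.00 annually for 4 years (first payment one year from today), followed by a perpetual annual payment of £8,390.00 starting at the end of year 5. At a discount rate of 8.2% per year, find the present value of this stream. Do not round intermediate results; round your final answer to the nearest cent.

£105482.61

PV of 4-year annuity: £9,350.00 × [1 − (1+0.082)^−4] / 0.082 = 30831.02056
Perpetuity value at year 4: £8,390.00 / 0.082 = 102317.07317
PV of perpetuity: 102317.07317 / (1+0.082)^4 = 74651.59055
Total PV = 30831.02056 + 74651.59055 = 105482.61111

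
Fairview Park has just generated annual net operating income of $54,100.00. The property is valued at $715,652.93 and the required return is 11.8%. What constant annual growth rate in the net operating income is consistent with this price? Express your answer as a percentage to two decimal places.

3.94%

P = D₀(1+g)/(r−g) ⇒ P(r−g) = D₀(1+g) ⇒ g(P+D₀) = P·r − D₀
g = (P·r − D₀)/(P + D₀) = ($715,652.93×0.118 − $54,100.00) / ($715,652.93 + $54,100.00) = 0.039424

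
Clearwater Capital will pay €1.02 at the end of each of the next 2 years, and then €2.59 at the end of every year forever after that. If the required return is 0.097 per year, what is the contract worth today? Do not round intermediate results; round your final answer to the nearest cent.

€23.97

PV of 2-year annuity: €1.02 × [1 − (1+0.097)^−2] / 0.097 = 1.77740
Perpetuity value at year 2: €2.59 / 0.097 = 26.70103
PV of perpetuity: 26.70103 / (1+0.097)^2 = 22.18783
Total PV = 1.77740 + 22.18783 = 23.96523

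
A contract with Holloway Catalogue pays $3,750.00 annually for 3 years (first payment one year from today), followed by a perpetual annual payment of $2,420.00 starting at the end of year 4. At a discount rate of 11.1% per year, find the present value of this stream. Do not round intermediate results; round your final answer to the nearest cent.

$25046.30

PV of 3-year annuity: $3,750.00 × [1 − (1+0.111)^−3] / 0.111 = 9148.01541
Perpetuity value at year 3: $2,420.00 / 0.111 = 21801.80180
PV of perpetuity: 21801.80180 / (1+0.111)^3 = 15898.28252
Total PV = 9148.01541 + 15898.28252 = 25046.29794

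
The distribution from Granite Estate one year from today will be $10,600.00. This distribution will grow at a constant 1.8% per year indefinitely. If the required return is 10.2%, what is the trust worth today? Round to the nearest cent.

Growing perpetuity: P = D₁ / (r − g) = $10,600.0000 / (0.102 − 0.018) = $126,190.48

$126190.48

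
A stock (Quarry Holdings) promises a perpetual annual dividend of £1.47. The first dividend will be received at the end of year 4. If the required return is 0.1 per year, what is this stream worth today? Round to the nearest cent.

Value at end of year 3: C / r = £1.47 / 0.1 = £14.7000
Discount to today: PV = £14.7000 / (1 + 0.1)^3 = £14.7000 / 1.331000 = £11.04

£11.04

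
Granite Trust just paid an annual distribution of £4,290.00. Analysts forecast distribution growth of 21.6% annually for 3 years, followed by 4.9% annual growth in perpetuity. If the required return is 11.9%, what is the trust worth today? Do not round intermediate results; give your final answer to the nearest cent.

£97731.34

D_1 = 5216.64000
D_2 = 6343.43424
D_3 = 7713.61604
Terminal value at year 3: TV = D_3×(1+g_2)/(r−g_2) = 8091.58322/0.07 = 115594.04602
P_0 = D_1/(1+r)^1 + D_2/(1+r)^2 + D_3/(1+r)^3 + TV/(1+r)^3
    = 4661.87668 + 5065.98931 + 5505.13226 + 82498.33918 = 97731.33742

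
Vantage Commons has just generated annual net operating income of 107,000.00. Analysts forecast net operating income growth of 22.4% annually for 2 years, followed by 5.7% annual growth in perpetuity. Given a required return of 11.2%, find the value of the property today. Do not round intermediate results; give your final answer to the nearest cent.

2738850.10

D_1 = 130968.00000
D_2 = 160304.83200
Terminal value at year 2: TV = D_2×(1+g_2)/(r−g_2) = 169442.20742/0.055 = 3080767.40771
P_0 = D_1/(1+r)^1 + D_2/(1+r)^2 + TV/(1+r)^2
    = 117776.97842 + 129639.40790 + 2491433.71179 = 2738850.09810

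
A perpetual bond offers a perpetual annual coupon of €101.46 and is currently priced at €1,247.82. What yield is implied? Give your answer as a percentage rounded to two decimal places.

P = C/r ⇒ r = C/P = €101.46/€1,247.82 = 0.081310

8.13%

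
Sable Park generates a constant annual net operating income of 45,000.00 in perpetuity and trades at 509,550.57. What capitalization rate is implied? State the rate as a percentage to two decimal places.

P = C/r ⇒ r = C/P = 45,000.00/509,550.57 = 0.088313

8.83%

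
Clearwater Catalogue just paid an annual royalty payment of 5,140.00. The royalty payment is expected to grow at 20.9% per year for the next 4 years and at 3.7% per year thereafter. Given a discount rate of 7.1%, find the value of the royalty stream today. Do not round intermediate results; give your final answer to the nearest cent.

282664.54

D_1 = 6214.26000
D_2 = 7513.04034
D_3 = 9083.26577
D_4 = 10981.66832
Terminal value at year 4: TV = D_4×(1+g_2)/(r−g_2) = 11387.99004/0.034 = 334940.88367
P_0 = D_1/(1+r)^1 + D_2/(1+r)^2 + D_3/(1+r)^3 + D_4/(1+r)^4 + TV/(1+r)^4
    = 5802.29692 + 6549.93182 + 7393.90062 + 8346.61611 + 254571.79128 = 282664.53674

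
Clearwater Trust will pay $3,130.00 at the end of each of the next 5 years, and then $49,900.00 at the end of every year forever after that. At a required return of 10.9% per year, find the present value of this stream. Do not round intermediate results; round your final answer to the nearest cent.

PV of 5-year annuity: $3,130.00 × [1 − (1+0.109)^−5] / 0.109 = 11597.31700
Perpetuity value at year 5: $49,900.00 / 0.109 = 457798.16514
PV of perpetuity: 457798.16514 / (1+0.109)^5 = 272908.03155
Total PV = 11597.31700 + 272908.03155 = 284505.34855

$284505.35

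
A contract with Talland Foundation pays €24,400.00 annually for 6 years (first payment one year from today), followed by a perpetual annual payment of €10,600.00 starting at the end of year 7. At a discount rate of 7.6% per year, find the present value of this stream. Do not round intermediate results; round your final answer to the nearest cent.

PV of 6-year annuity: €24,400.00 × [1 − (1+0.076)^−6] / 0.076 = 114180.20624
Perpetuity value at year 6: €10,600.00 / 0.076 = 139473.68421
PV of perpetuity: 139473.68421 / (1+0.076)^6 = 89870.80773
Total PV = 114180.20624 + 89870.80773 = 204051.01397

€204051.01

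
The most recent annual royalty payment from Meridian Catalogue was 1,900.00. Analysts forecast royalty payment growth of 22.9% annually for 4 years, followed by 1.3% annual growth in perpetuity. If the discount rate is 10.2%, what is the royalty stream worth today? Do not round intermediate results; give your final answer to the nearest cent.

43511.35

D_1 = 2335.10000
D_2 = 2869.83790
D_3 = 3527.03078
D_4 = 4334.72083
Terminal value at year 4: TV = D_4×(1+g_2)/(r−g_2) = 4391.07220/0.089 = 49337.88987
P_0 = D_1/(1+r)^1 + D_2/(1+r)^2 + D_3/(1+r)^3 + D_4/(1+r)^4 + TV/(1+r)^4
    = 2118.96552 + 2363.16572 + 2635.50877 + 2939.23800 + 33454.47302 = 43511.35103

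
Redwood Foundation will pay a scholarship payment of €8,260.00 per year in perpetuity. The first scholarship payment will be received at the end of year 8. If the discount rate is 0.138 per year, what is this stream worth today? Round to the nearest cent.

€24216.15

Value at end of year 7: C / r = €8,260.00 / 0.138 = €59,855.0725
Discount to today: PV = €59,855.0725 / (1 + 0.138)^7 = €59,855.0725 / 2.471700 = €24,216.15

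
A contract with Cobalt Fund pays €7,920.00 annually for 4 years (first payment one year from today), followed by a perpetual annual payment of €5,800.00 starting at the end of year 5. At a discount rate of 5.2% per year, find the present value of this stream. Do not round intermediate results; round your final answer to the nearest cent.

PV of 4-year annuity: €7,920.00 × [1 − (1+0.052)^−4] / 0.052 = 27953.94450
Perpetuity value at year 4: €5,800.00 / 0.052 = 111538.46154
PV of perpetuity: 111538.46154 / (1+0.052)^4 = 91067.13854
Total PV = 27953.94450 + 91067.13854 = 119021.08305

€119021.08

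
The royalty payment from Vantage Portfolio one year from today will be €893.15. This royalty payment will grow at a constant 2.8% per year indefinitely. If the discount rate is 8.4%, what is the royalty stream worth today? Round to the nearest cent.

€15949.11

Growing perpetuity: P = D₁ / (r − g) = €893.1500 / (0.084 − 0.028) = €15,949.11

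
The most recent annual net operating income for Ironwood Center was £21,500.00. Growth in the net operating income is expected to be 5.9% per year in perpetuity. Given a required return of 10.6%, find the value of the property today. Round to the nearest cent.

D₁ = D₀ × (1 + g) = £21,500.00 × 1.059 = £22,768.5000
Growing perpetuity: P = D₁ / (r − g) = £22,768.5000 / (0.106 − 0.059) = £484,436.17

£484436.17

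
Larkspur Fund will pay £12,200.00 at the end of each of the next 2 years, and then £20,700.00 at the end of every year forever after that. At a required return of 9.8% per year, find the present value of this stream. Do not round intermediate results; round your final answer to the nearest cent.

PV of 2-year annuity: £12,200.00 × [1 − (1+0.098)^−2] / 0.098 = 21230.52014
Perpetuity value at year 2: £20,700.00 / 0.098 = 211224.48980
PV of perpetuity: 211224.48980 / (1+0.098)^2 = 175202.21382
Total PV = 21230.52014 + 175202.21382 = 196432.73396

£196432.73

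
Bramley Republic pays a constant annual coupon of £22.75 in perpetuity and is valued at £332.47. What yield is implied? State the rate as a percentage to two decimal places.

P = C/r ⇒ r = C/P = £22.75/£332.47 = 0.068427

6.84%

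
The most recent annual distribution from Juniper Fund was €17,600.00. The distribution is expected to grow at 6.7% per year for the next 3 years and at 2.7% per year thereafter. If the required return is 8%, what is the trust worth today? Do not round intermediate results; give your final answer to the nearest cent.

D_1 = 18779.20000
D_2 = 20037.40640
D_3 = 21379.91263
Terminal value at year 3: TV = D_3×(1+g_2)/(r−g_2) = 21957.17027/0.053 = 414286.23151
P_0 = D_1/(1+r)^1 + D_2/(1+r)^2 + D_3/(1+r)^3 + TV/(1+r)^3
    = 17388.14815 + 17178.84636 + 16972.06395 + 328873.76758 = 380412.82605

€380412.83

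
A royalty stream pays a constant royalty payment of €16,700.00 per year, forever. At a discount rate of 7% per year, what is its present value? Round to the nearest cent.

Level perpetuity: PV = C / r = €16,700.00 / 0.07 = €238,571.43

€238571.43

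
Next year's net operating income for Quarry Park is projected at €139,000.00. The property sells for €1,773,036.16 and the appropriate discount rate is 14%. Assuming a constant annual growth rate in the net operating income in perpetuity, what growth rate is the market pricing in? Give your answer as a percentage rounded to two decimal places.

P = D₁/(r−g) ⇒ g = r − D₁/P = 0.14 − €139,000.00/€1,773,036.16 = 0.061603

6.16%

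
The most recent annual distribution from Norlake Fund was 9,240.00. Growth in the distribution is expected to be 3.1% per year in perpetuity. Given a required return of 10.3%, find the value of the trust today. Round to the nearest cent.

D₁ = D₀ × (1 + g) = 9,240.00 × 1.031 = 9,526.4400
Growing perpetuity: P = D₁ / (r − g) = 9,526.4400 / (0.103 − 0.031) = 132,311.67

132311.67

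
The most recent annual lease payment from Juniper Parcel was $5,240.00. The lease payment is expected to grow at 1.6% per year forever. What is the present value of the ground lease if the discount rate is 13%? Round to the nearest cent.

D₁ = D₀ × (1 + g) = $5,240.00 × 1.016 = $5,323.8400
Growing perpetuity: P = D₁ / (r − g) = $5,323.8400 / (0.13 − 0.016) = $46,700.35

$46700.35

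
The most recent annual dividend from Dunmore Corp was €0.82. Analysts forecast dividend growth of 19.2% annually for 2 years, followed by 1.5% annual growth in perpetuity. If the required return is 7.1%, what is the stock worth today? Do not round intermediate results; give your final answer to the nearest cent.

€20.34

D_1 = 0.97744
D_2 = 1.16511
Terminal value at year 2: TV = D_2×(1+g_2)/(r−g_2) = 1.18259/0.056 = 21.11759
P_0 = D_1/(1+r)^1 + D_2/(1+r)^2 + TV/(1+r)^2
    = 0.91264 + 1.01575 + 18.41049 = 20.33889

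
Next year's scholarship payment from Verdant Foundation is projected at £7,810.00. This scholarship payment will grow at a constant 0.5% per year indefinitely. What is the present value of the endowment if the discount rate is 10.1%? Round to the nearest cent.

£81354.17

Growing perpetuity: P = D₁ / (r − g) = £7,810.0000 / (0.101 − 0.005) = £81,354.17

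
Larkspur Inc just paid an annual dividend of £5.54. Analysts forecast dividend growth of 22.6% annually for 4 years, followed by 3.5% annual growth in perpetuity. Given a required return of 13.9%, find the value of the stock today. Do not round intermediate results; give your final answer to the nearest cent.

D_1 = 6.79204
D_2 = 8.32704
D_3 = 10.20895
D_4 = 12.51618
Terminal value at year 4: TV = D_4×(1+g_2)/(r−g_2) = 12.95424/0.104 = 124.56002
P_0 = D_1/(1+r)^1 + D_2/(1+r)^2 + D_3/(1+r)^3 + D_4/(1+r)^4 + TV/(1+r)^4
    = 5.96316 + 6.41864 + 6.90892 + 7.43664 + 74.00887 = 100.73623

£100.74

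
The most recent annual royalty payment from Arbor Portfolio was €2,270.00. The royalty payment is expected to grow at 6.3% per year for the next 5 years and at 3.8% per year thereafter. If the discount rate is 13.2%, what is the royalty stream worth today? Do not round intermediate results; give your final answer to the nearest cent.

D_1 = 2413.01000
D_2 = 2565.02963
D_3 = 2726.62650
D_4 = 2898.40397
D_5 = 3081.00342
Terminal value at year 5: TV = D_5×(1+g_2)/(r−g_2) = 3198.08155/0.094 = 34022.14410
P_0 = D_1/(1+r)^1 + D_2/(1+r)^2 + D_3/(1+r)^3 + D_4/(1+r)^4 + D_5/(1+r)^5 + TV/(1+r)^5
    = 2131.63428 + 2001.70250 + 1879.69060 + 1765.11582 + 1657.52484 + 18303.30621 = 27738.97426

€27738.97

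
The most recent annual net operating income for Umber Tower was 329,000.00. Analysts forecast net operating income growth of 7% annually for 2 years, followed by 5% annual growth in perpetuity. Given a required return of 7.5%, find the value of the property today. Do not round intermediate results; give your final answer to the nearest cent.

14343175.81

D_1 = 352030.00000
D_2 = 376672.10000
Terminal value at year 2: TV = D_2×(1+g_2)/(r−g_2) = 395505.70500/0.025 = 15820228.20000
P_0 = D_1/(1+r)^1 + D_2/(1+r)^2 + TV/(1+r)^2
    = 327469.76744 + 325946.65224 + 13689759.39427 = 14343175.81395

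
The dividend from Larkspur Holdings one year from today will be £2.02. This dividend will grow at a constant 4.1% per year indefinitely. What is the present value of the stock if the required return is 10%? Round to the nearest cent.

Growing perpetuity: P = D₁ / (r − g) = £2.0200 / (0.1 − 0.041) = £34.24

£34.24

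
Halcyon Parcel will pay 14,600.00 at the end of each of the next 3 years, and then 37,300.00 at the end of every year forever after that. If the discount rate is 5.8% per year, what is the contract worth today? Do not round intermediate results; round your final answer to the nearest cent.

PV of 3-year annuity: 14,600.00 × [1 − (1+0.058)^−3] / 0.058 = 39170.83445
Perpetuity value at year 3: 37,300.00 / 0.058 = 643103.44828
PV of perpetuity: 643103.44828 / (1+0.058)^3 = 543030.01507
Total PV = 39170.83445 + 543030.01507 = 582200.84951

582200.85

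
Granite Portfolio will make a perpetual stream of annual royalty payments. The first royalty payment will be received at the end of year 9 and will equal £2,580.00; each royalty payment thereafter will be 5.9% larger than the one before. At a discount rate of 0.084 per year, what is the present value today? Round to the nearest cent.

Value at end of year 8: C₁ / (r − g) = £2,580.00 / (0.084 − 0.059) = £103,200.0000
Discount to today: PV = £103,200.0000 / (1 + 0.084)^8 = £103,200.0000 / 1.906489 = £54,130.92

£54130.92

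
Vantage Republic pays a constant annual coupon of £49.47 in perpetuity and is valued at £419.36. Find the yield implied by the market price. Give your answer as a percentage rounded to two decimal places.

11.80%

P = C/r ⇒ r = C/P = £49.47/£419.36 = 0.117965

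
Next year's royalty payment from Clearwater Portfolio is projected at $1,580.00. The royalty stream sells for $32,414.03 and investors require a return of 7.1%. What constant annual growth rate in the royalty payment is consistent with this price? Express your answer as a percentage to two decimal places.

P = D₁/(r−g) ⇒ g = r − D₁/P = 0.071 − $1,580.00/$32,414.03 = 0.022256

2.23%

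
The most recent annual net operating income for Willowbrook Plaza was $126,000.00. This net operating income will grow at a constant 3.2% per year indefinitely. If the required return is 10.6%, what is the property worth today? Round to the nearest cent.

D₁ = D₀ × (1 + g) = $126,000.00 × 1.032 = $130,032.0000
Growing perpetuity: P = D₁ / (r − g) = $130,032.0000 / (0.106 − 0.032) = $1,757,189.19

$1757189.19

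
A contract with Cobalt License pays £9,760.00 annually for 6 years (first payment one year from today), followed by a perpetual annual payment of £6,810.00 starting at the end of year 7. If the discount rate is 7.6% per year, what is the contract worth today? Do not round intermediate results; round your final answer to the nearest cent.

£103409.84

PV of 6-year annuity: £9,760.00 × [1 − (1+0.076)^−6] / 0.076 = 45672.08250
Perpetuity value at year 6: £6,810.00 / 0.076 = 89605.26316
PV of perpetuity: 89605.26316 / (1+0.076)^6 = 57737.75478
Total PV = 45672.08250 + 57737.75478 = 103409.83727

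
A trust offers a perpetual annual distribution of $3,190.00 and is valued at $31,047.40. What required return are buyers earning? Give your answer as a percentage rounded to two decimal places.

10.27%

P = C/r ⇒ r = C/P = $3,190.00/$31,047.40 = 0.102746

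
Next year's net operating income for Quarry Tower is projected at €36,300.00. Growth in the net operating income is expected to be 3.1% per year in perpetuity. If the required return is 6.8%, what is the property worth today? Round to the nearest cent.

€981081.08

Growing perpetuity: P = D₁ / (r − g) = €36,300.0000 / (0.068 − 0.031) = €981,081.08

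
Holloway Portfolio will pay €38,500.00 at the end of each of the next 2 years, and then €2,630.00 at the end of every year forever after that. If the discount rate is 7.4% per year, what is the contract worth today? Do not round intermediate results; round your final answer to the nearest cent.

PV of 2-year annuity: €38,500.00 × [1 − (1+0.074)^−2] / 0.074 = 69224.67394
Perpetuity value at year 2: €2,630.00 / 0.074 = 35540.54054
PV of perpetuity: 35540.54054 / (1+0.074)^2 = 30811.68619
Total PV = 69224.67394 + 30811.68619 = 100036.36013

€100036.36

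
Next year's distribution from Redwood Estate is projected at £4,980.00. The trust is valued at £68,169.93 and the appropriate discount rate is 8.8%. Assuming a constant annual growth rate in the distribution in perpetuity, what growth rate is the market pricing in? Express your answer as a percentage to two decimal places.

1.49%

P = D₁/(r−g) ⇒ g = r − D₁/P = 0.088 − £4,980.00/£68,169.93 = 0.014947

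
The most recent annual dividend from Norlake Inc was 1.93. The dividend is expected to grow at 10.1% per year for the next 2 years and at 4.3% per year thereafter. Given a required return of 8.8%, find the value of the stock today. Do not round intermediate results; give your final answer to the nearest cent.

D_1 = 2.12493
D_2 = 2.33955
Terminal value at year 2: TV = D_2×(1+g_2)/(r−g_2) = 2.44015/0.045 = 54.22552
P_0 = D_1/(1+r)^1 + D_2/(1+r)^2 + TV/(1+r)^2
    = 1.95306 + 1.97640 + 45.80849 = 49.73794

49.74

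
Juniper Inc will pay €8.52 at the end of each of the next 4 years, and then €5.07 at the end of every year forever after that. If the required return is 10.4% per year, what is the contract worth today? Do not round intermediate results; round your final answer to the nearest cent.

PV of 4-year annuity: €8.52 × [1 − (1+0.104)^−4] / 0.104 = 26.77505
Perpetuity value at year 4: €5.07 / 0.104 = 48.75000
PV of perpetuity: 48.75000 / (1+0.104)^4 = 32.81696
Total PV = 26.77505 + 32.81696 = 59.59201

€59.59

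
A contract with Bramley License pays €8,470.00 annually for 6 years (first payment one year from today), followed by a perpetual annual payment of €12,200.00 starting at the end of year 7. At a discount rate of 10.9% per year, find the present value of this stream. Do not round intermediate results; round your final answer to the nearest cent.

PV of 6-year annuity: €8,470.00 × [1 − (1+0.109)^−6] / 0.109 = 35936.11807
Perpetuity value at year 6: €12,200.00 / 0.109 = 111926.60550
PV of perpetuity: 111926.60550 / (1+0.109)^6 = 60165.01867
Total PV = 35936.11807 + 60165.01867 = 96101.13674

€96101.14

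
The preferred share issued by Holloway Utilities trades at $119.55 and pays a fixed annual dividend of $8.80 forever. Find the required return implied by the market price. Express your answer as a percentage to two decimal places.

P = C/r ⇒ r = C/P = $8.80/$119.55 = 0.073609

7.36%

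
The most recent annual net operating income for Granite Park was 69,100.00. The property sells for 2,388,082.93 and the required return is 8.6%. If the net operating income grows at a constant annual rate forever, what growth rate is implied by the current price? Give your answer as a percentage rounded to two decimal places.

P = D₀(1+g)/(r−g) ⇒ P(r−g) = D₀(1+g) ⇒ g(P+D₀) = P·r − D₀
g = (P·r − D₀)/(P + D₀) = (2,388,082.93×0.086 − 69,100.00) / (2,388,082.93 + 69,100.00) = 0.055460

5.55%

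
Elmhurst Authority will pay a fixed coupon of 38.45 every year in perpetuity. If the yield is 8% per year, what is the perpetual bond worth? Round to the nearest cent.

Level perpetuity: PV = C / r = 38.45 / 0.08 = 480.63

480.63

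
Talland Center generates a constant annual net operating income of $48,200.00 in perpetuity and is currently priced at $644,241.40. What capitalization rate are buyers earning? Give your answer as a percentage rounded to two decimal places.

7.48%

P = C/r ⇒ r = C/P = $48,200.00/$644,241.40 = 0.074817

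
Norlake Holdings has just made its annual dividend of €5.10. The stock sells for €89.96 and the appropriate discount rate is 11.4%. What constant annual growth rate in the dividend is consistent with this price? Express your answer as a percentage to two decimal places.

P = D₀(1+g)/(r−g) ⇒ P(r−g) = D₀(1+g) ⇒ g(P+D₀) = P·r − D₀
g = (P·r − D₀)/(P + D₀) = (€89.96×0.114 − €5.10) / (€89.96 + €5.10) = 0.054234

5.42%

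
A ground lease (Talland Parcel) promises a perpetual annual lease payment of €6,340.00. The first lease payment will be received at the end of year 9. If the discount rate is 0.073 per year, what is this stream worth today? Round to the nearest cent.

€49427.50

Value at end of year 8: C / r = €6,340.00 / 0.073 = €86,849.3151
Discount to today: PV = €86,849.3151 / (1 + 0.073)^8 = €86,849.3151 / 1.757105 = €49,427.50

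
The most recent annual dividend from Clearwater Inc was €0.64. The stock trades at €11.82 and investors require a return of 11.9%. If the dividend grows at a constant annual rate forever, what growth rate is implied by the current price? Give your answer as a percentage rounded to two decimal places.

P = D₀(1+g)/(r−g) ⇒ P(r−g) = D₀(1+g) ⇒ g(P+D₀) = P·r − D₀
g = (P·r − D₀)/(P + D₀) = (€11.82×0.119 − €0.64) / (€11.82 + €0.64) = 0.061523

6.15%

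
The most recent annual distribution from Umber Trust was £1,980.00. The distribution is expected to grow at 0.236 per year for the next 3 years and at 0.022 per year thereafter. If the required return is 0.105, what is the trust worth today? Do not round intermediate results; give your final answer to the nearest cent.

D_1 = 2447.28000
D_2 = 3024.83808
D_3 = 3738.69987
Terminal value at year 3: TV = D_3×(1+g_2)/(r−g_2) = 3820.95126/0.083 = 46035.55740
P_0 = D_1/(1+r)^1 + D_2/(1+r)^2 + D_3/(1+r)^3 + TV/(1+r)^3
    = 2214.73303 + 2477.29414 + 2770.98241 + 34119.80747 = 41582.81705

£41582.82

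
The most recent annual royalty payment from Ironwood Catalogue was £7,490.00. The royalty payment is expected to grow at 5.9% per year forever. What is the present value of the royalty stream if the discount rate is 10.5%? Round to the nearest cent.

£172432.83

D₁ = D₀ × (1 + g) = £7,490.00 × 1.059 = £7,931.9100
Growing perpetuity: P = D₁ / (r − g) = £7,931.9100 / (0.105 − 0.059) = £172,432.83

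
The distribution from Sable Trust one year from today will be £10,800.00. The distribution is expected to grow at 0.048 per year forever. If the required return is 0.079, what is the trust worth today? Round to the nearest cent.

Growing perpetuity: P = D₁ / (r − g) = £10,800.0000 / (0.079 − 0.048) = £348,387.10

£348387.10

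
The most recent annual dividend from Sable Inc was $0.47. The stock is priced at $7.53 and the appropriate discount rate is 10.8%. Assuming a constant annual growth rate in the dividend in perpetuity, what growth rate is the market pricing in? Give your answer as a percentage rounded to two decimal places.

4.29%

P = D₀(1+g)/(r−g) ⇒ P(r−g) = D₀(1+g) ⇒ g(P+D₀) = P·r − D₀
g = (P·r − D₀)/(P + D₀) = ($7.53×0.108 − $0.47) / ($7.53 + $0.47) = 0.042905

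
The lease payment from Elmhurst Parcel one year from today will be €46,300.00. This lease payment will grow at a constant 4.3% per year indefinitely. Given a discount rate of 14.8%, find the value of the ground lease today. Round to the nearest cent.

Growing perpetuity: P = D₁ / (r − g) = €46,300.0000 / (0.148 − 0.043) = €440,952.38

€440952.38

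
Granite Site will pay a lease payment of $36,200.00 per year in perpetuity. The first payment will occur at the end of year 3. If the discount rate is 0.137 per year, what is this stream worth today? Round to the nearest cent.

Value at end of year 2: C / r = $36,200.00 / 0.137 = $264,233.5766
Discount to today: PV = $264,233.5766 / (1 + 0.137)^2 = $264,233.5766 / 1.292769 = $204,393.50

$204393.50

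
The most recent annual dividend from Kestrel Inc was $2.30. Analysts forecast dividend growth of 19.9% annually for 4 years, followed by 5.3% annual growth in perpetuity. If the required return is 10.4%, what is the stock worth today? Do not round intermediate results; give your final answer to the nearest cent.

D_1 = 2.75770
D_2 = 3.30648
D_3 = 3.96447
D_4 = 4.75340
Terminal value at year 4: TV = D_4×(1+g_2)/(r−g_2) = 5.00533/0.051 = 98.14378
P_0 = D_1/(1+r)^1 + D_2/(1+r)^2 + D_3/(1+r)^3 + D_4/(1+r)^4 + TV/(1+r)^4
    = 2.49792 + 2.71286 + 2.94631 + 3.19984 + 66.06729 = 77.42422

$77.42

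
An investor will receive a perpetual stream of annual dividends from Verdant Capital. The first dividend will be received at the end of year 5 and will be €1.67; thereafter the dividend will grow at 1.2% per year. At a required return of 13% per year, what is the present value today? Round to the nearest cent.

€8.68

Value at end of year 4: C₁ / (r − g) = €1.67 / (0.13 − 0.012) = €14.1525
Discount to today: PV = €14.1525 / (1 + 0.13)^4 = €14.1525 / 1.630474 = €8.68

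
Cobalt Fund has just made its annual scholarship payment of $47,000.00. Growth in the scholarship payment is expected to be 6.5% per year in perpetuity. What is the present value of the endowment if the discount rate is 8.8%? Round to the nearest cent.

$2176304.35

D₁ = D₀ × (1 + g) = $47,000.00 × 1.065 = $50,055.0000
Growing perpetuity: P = D₁ / (r − g) = $50,055.0000 / (0.088 − 0.065) = $2,176,304.35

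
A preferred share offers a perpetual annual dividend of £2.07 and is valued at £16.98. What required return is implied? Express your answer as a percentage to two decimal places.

12.19%

P = C/r ⇒ r = C/P = £2.07/£16.98 = 0.121908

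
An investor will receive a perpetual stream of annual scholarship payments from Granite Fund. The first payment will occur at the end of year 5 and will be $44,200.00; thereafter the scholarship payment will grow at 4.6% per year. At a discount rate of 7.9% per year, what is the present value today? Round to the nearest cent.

$988149.26

Value at end of year 4: C₁ / (r − g) = $44,200.00 / (0.079 − 0.046) = $1,339,393.9394
Discount to today: PV = $1,339,393.9394 / (1 + 0.079)^4 = $1,339,393.9394 / 1.355457 = $988,149.26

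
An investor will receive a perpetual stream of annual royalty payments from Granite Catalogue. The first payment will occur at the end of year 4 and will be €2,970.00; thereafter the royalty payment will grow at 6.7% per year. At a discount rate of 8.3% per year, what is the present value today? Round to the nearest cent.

€146133.94

Value at end of year 3: C₁ / (r − g) = €2,970.00 / (0.083 − 0.067) = €185,625.0000
Discount to today: PV = €185,625.0000 / (1 + 0.083)^3 = €185,625.0000 / 1.270239 = €146,133.94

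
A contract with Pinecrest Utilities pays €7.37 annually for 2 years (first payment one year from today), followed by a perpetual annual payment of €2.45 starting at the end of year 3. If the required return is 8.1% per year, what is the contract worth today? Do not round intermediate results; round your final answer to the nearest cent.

€39.01

PV of 2-year annuity: €7.37 × [1 − (1+0.081)^−2] / 0.081 = 13.12466
Perpetuity value at year 2: €2.45 / 0.081 = 30.24691
PV of perpetuity: 30.24691 / (1+0.081)^2 = 25.88390
Total PV = 13.12466 + 25.88390 = 39.00856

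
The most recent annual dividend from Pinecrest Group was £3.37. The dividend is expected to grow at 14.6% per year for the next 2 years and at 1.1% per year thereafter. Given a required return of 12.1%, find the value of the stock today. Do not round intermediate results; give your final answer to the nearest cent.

D_1 = 3.86202
D_2 = 4.42587
Terminal value at year 2: TV = D_2×(1+g_2)/(r−g_2) = 4.47456/0.11 = 40.67781
P_0 = D_1/(1+r)^1 + D_2/(1+r)^2 + TV/(1+r)^2
    = 3.44516 + 3.52199 + 32.37027 = 39.33742

£39.34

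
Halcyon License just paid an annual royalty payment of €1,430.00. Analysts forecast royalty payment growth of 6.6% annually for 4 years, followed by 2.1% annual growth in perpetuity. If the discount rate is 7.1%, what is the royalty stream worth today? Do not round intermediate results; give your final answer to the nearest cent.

€34312.66

D_1 = 1524.38000
D_2 = 1624.98908
D_3 = 1732.23836
D_4 = 1846.56609
Terminal value at year 4: TV = D_4×(1+g_2)/(r−g_2) = 1885.34398/0.05 = 37706.87958
P_0 = D_1/(1+r)^1 + D_2/(1+r)^2 + D_3/(1+r)^3 + D_4/(1+r)^4 + TV/(1+r)^4
    = 1423.32400 + 1416.67916 + 1410.06534 + 1403.48241 + 28659.11074 = 34312.66165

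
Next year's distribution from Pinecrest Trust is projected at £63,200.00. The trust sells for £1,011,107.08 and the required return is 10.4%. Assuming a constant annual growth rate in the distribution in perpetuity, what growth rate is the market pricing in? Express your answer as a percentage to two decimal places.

4.15%

P = D₁/(r−g) ⇒ g = r − D₁/P = 0.104 − £63,200.00/£1,011,107.08 = 0.041494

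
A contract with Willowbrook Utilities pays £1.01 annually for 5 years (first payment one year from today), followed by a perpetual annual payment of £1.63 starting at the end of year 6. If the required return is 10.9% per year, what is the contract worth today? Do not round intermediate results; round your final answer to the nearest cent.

PV of 5-year annuity: £1.01 × [1 − (1+0.109)^−5] / 0.109 = 3.74227
Perpetuity value at year 5: £1.63 / 0.109 = 14.95413
PV of perpetuity: 14.95413 / (1+0.109)^5 = 8.91463
Total PV = 3.74227 + 8.91463 = 12.65690

£12.66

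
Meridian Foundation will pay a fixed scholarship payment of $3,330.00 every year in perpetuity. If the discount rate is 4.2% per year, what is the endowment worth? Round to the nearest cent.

Level perpetuity: PV = C / r = $3,330.00 / 0.042 = $79,285.71

$79285.71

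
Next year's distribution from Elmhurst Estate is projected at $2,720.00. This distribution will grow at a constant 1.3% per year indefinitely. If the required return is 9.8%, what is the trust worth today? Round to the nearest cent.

Growing perpetuity: P = D₁ / (r − g) = $2,720.0000 / (0.098 − 0.013) = $32,000.00

$32000.00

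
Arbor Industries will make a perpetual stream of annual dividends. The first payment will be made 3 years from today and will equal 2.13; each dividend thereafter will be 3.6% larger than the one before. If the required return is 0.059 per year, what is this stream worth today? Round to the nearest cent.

82.58

Value at end of year 2: C₁ / (r − g) = 2.13 / (0.059 − 0.036) = 92.6087
Discount to today: PV = 92.6087 / (1 + 0.059)^2 = 92.6087 / 1.121481 = 82.58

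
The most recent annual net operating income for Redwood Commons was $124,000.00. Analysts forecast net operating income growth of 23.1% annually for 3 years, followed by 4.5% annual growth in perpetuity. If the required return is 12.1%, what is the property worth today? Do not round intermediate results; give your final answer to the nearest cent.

$2707679.74

D_1 = 152644.00000
D_2 = 187904.76400
D_3 = 231310.76448
Terminal value at year 3: TV = D_3×(1+g_2)/(r−g_2) = 241719.74889/0.076 = 3180523.01166
P_0 = D_1/(1+r)^1 + D_2/(1+r)^2 + D_3/(1+r)^3 + TV/(1+r)^3
    = 136167.70740 + 149529.39145 + 164202.21309 + 2257780.42999 = 2707679.74193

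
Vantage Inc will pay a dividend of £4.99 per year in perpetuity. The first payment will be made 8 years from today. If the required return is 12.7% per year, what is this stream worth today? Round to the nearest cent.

£17.01

Value at end of year 7: C / r = £4.99 / 0.127 = £39.2913
Discount to today: PV = £39.2913 / (1 + 0.127)^7 = £39.2913 / 2.309231 = £17.01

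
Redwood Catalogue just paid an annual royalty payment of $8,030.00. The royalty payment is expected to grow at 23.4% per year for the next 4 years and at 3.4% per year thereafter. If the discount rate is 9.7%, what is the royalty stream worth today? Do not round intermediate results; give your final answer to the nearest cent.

$254503.85

D_1 = 9909.02000
D_2 = 12227.73068
D_3 = 15089.01966
D_4 = 18619.85026
Terminal value at year 4: TV = D_4×(1+g_2)/(r−g_2) = 19252.92517/0.063 = 305601.98680
P_0 = D_1/(1+r)^1 + D_2/(1+r)^2 + D_3/(1+r)^3 + D_4/(1+r)^4 + TV/(1+r)^4
    = 9032.83500 + 10160.91011 + 11429.86607 + 12857.29693 + 211022.93693 = 254503.84505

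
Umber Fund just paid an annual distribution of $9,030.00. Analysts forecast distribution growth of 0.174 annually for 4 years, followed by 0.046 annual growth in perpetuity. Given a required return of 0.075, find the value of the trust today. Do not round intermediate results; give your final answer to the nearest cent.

$508535.27

D_1 = 10601.22000
D_2 = 12445.83228
D_3 = 14611.40710
D_4 = 17153.79193
Terminal value at year 4: TV = D_4×(1+g_2)/(r−g_2) = 17942.86636/0.029 = 618719.52967
P_0 = D_1/(1+r)^1 + D_2/(1+r)^2 + D_3/(1+r)^3 + D_4/(1+r)^4 + TV/(1+r)^4
    = 9861.60000 + 10769.78456 + 11761.60658 + 12844.76849 + 463297.51160 = 508535.27122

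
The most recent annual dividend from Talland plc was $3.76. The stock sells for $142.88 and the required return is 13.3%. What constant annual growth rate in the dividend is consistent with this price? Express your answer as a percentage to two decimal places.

P = D₀(1+g)/(r−g) ⇒ P(r−g) = D₀(1+g) ⇒ g(P+D₀) = P·r − D₀
g = (P·r − D₀)/(P + D₀) = ($142.88×0.133 − $3.76) / ($142.88 + $3.76) = 0.103949

10.39%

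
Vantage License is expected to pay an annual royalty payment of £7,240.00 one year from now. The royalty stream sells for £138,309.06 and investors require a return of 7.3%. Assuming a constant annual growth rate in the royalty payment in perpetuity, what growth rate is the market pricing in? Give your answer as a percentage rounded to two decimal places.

2.07%

P = D₁/(r−g) ⇒ g = r − D₁/P = 0.073 − £7,240.00/£138,309.06 = 0.020653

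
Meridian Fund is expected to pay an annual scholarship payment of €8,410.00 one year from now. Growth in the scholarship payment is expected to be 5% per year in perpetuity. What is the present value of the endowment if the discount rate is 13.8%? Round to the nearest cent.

€95568.18

Growing perpetuity: P = D₁ / (r − g) = €8,410.0000 / (0.138 − 0.05) = €95,568.18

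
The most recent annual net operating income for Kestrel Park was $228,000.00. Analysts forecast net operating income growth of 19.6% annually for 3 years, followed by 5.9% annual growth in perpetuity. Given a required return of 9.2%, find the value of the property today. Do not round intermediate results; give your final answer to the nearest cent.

$10435390.64

D_1 = 272688.00000
D_2 = 326134.84800
D_3 = 390057.27821
Terminal value at year 3: TV = D_3×(1+g_2)/(r−g_2) = 413070.65762/0.033 = 12517292.65522
P_0 = D_1/(1+r)^1 + D_2/(1+r)^2 + D_3/(1+r)^3 + TV/(1+r)^3
    = 249714.28571 + 273496.59864 + 299543.89375 + 9612635.86300 = 10435390.64110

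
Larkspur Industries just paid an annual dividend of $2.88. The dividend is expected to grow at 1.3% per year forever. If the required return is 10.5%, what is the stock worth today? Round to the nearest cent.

$31.71

D₁ = D₀ × (1 + g) = $2.88 × 1.013 = $2.9174
Growing perpetuity: P = D₁ / (r − g) = $2.9174 / (0.105 − 0.013) = $31.71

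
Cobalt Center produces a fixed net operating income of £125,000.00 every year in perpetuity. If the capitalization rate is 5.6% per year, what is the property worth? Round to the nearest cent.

Level perpetuity: PV = C / r = £125,000.00 / 0.056 = £2,232,142.86

£2232142.86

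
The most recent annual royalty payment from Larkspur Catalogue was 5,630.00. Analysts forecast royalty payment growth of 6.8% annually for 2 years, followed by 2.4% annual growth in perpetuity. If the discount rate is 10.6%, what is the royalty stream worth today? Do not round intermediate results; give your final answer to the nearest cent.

D_1 = 6012.84000
D_2 = 6421.71312
Terminal value at year 2: TV = D_2×(1+g_2)/(r−g_2) = 6575.83423/0.082 = 80193.10043
P_0 = D_1/(1+r)^1 + D_2/(1+r)^2 + TV/(1+r)^2
    = 5436.56420 + 5249.77447 + 65558.15920 = 76244.49786

76244.50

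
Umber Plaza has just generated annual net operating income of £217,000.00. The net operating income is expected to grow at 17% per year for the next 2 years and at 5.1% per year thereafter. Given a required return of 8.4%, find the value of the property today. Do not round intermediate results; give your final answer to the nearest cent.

£8538232.98

D_1 = 253890.00000
D_2 = 297051.30000
Terminal value at year 2: TV = D_2×(1+g_2)/(r−g_2) = 312200.91630/0.033 = 9460633.82727
P_0 = D_1/(1+r)^1 + D_2/(1+r)^2 + TV/(1+r)^2
    = 234215.86716 + 252797.56880 + 8051219.53956 = 8538232.97551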